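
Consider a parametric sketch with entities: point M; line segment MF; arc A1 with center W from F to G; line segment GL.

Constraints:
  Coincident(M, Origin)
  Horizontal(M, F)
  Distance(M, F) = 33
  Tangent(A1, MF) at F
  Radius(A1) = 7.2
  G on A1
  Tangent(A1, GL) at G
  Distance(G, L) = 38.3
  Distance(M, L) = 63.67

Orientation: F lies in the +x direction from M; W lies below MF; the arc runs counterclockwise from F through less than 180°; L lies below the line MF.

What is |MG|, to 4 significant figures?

28.89

M is at the origin; M and F share the same y with |MF| = 33.0 and F on the +x side, so F = (33.00, 0.000). Since A1 is tangent to MF there, WF ⟂ MF, so W = F + (0, -7.2) = (33.00, -7.200). Since WG ⟂ GL (tangency), |WL| = √(7.2² + 38.3²) = 38.97 regardless of where G sits on A1. So L lies on both circle(M, 63.67) and circle(W, 38.97); the below-MF intersection is L = (46.12, -43.90). G is the foot of the tangent from L: G = (26.78, -10.83).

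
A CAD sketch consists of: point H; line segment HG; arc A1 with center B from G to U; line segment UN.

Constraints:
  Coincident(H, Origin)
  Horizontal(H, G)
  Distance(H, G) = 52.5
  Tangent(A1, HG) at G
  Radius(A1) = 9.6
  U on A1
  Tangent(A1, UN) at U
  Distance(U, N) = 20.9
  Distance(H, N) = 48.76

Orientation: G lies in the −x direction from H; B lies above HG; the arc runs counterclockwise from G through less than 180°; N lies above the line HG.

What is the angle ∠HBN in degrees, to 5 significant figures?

65.966°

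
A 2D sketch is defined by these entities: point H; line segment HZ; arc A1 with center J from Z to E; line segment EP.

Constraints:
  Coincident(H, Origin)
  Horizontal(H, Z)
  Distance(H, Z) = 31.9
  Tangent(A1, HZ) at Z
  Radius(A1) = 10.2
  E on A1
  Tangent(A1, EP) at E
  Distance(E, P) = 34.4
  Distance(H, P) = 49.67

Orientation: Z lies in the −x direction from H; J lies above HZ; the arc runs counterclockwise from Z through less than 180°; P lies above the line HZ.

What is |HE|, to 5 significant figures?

23.991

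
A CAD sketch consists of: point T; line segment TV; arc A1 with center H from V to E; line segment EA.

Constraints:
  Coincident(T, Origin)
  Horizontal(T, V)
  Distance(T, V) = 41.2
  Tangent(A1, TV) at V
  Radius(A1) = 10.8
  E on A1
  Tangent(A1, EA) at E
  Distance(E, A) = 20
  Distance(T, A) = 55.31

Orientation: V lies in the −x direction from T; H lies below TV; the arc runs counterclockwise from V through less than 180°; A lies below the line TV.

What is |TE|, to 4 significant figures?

53.34

Checks: ∠(HV, VT) = 90.00° ✓; |HV| = 10.80 ✓; |HE| = 10.80 ✓; ∠(HE, EA) = 90.00° ✓; |EA| = 20.00 ✓; |TA| = 55.31 ✓.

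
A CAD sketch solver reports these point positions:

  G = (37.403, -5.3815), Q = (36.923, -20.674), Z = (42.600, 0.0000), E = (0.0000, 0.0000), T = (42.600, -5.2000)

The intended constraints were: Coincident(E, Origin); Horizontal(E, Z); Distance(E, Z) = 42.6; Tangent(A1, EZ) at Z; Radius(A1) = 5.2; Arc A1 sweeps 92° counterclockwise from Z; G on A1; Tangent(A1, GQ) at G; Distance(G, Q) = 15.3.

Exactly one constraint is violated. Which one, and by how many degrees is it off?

Tangent(A1, GQ) at G — off by 3.80°.

E = (0.00, 0.00) ✓; E.y = 0.00, Z.y = 0.00 ✓; |EZ| = 42.60 ✓; ∠(TZ, ZE) = 90.00° ✓; |TZ| = 5.200 ✓; bearing(T→G) − bearing(T→Z) = 92.00° ✓; |TG| = 5.200 ✓; ∠(TG, GQ) = 93.80° ✗; |GQ| = 15.30 ✓.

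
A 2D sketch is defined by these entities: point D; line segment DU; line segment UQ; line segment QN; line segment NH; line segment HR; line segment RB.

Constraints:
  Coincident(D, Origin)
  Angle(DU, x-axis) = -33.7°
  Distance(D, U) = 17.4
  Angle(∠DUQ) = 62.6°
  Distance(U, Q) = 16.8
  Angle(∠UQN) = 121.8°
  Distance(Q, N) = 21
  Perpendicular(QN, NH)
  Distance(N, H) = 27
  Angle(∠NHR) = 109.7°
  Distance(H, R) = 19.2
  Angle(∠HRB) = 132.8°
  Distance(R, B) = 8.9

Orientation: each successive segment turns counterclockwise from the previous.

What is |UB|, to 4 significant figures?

15.58

∠NHR = 109.7° gives HR at -57.80° from the x-axis; with |HR| = 19.2, R = (-6.635, -17.49). ∠HRB = 132.8° gives RB at -10.60° from the x-axis; with |RB| = 8.9, B = (2.113, -19.13). Then |UB| = |B − U| = 15.58.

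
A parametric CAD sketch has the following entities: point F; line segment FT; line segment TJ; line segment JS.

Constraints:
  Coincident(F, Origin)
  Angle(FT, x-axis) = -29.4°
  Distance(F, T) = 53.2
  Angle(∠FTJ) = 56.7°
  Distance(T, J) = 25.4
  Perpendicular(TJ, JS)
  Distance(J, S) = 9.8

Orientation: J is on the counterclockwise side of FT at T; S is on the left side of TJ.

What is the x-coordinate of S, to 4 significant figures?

34.84

F is at the origin; FT runs at -29.4° with length 53.2, so T = 53.2·(cos -29.4°, sin -29.4°) = (46.35, -26.12). ∠FTJ = 56.7°, so TJ runs at -29.4° + (180° − 56.7°) = 93.90° from the x-axis; with |TJ| = 25.4, J = T + 25.4·(cos 93.90°, sin 93.90°) = (44.62, -0.7749). TJ ⟂ JS; with |JS| = 9.8 on the left of TJ, S = J + 9.8·(-0.9977, -0.06802) = (34.84, -1.441). So S.x = 34.84.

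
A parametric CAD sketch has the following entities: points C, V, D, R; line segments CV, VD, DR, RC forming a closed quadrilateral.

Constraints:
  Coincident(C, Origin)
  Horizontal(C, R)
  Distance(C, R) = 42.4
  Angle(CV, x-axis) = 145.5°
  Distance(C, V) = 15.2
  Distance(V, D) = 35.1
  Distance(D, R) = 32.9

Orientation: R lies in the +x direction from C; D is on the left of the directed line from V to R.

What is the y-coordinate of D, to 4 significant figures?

23.42

C is at the origin; C and R share the same y with |CR| = 42.4 and R in +x, so R = (42.4, 0). CV runs at 145.5° with |CV| = 15.2, so V = (-12.53, 8.609). D is determined by |VD| = 35.1 and |DR| = 32.9 together: it lies at the intersection of circle(V, 35.1) and circle(R, 32.9). With |VR| = 55.60, the foot of the radical line on VR is 29.14 from V and the perpendicular offset is √(35.1² − 29.14²) = 19.56. Taking the left-of-VR solution: D = (19.29, 23.42).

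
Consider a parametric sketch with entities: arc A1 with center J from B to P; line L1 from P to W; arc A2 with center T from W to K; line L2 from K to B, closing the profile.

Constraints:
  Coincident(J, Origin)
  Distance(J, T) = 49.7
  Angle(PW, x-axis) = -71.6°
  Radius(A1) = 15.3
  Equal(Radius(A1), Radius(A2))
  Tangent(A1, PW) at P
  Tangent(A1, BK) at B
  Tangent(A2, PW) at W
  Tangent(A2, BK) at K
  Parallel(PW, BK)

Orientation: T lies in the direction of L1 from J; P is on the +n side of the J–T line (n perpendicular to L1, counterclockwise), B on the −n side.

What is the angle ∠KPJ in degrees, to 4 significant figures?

58.38°

The slot axis is L1's direction at -71.6°, so u = (cos -71.6°, sin -71.6°) = (0.3156, -0.9489) and n = (−sin -71.6°, cos -71.6°) = (0.9489, 0.3156). J is at the origin and T lies 49.7 along u from J, so T = 49.7·u = (15.69, -47.16). Tangency of A1 to both parallel lines with radius 15.3 puts P and B at J ± 15.3·n: P = (14.52, 4.829), B = (-14.52, -4.829). Equal radii place W and K the same way about T: W = T + 15.3·n = (30.21, -42.33), K = T − 15.3·n = (1.170, -51.99). Then cos ∠KPJ = PK·PJ / (|PK||PJ|), giving 58.38°.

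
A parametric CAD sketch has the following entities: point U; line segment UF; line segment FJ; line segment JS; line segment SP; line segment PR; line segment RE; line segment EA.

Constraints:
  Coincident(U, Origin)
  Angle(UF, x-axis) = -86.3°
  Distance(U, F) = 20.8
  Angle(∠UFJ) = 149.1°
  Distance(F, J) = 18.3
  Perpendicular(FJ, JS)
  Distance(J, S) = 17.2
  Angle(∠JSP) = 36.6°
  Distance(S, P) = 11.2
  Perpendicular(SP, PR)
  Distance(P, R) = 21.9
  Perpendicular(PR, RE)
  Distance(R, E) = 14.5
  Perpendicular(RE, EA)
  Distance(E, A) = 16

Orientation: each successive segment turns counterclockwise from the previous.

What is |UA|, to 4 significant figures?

43.22

PR is perpendicular to RE, so RE runs at -2.000°; with |RE| = 14.5, E = (28.43, -48.05). RE is perpendicular to EA, so EA runs at 88.00°; with |EA| = 16.0, A = (28.98, -32.06). Then |UA| = |A − U| = 43.22.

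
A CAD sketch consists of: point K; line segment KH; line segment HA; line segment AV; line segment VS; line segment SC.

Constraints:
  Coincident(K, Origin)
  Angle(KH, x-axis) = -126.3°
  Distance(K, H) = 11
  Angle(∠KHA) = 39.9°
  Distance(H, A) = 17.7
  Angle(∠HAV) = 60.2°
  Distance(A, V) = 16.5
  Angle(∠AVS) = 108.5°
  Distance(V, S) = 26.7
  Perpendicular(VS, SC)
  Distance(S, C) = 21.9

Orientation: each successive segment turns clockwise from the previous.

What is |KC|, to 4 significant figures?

28.50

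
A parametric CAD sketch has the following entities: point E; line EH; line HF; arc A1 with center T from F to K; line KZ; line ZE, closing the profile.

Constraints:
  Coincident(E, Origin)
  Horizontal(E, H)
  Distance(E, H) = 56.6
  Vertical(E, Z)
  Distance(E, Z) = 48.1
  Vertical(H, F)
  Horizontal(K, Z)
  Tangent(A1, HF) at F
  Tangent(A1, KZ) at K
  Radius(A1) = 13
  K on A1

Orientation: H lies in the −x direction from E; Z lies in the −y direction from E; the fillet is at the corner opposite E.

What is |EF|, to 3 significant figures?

66.6

E is at the origin; EH is horizontal with |EH| = 56.6 and H on the −x side, so H = (-56.6, 0.00). E and Z share the same x with |EZ| = 48.1 and Z on the −y side, so Z = (0.00, -48.1). The virtual corner opposite E is at (-56.6, -48.1). The tangent condition forces TF to be normal to HF and the tangent condition forces TK to be normal to KZ, with radius 13.0, so the center T sits 13.0 in from both sides at T = (-43.6, -35.1). That places the tangent points at F = (-56.6, -35.1) on HF and K = (-43.6, -48.1) on KZ. Then |EF| = |F − E| = 66.6.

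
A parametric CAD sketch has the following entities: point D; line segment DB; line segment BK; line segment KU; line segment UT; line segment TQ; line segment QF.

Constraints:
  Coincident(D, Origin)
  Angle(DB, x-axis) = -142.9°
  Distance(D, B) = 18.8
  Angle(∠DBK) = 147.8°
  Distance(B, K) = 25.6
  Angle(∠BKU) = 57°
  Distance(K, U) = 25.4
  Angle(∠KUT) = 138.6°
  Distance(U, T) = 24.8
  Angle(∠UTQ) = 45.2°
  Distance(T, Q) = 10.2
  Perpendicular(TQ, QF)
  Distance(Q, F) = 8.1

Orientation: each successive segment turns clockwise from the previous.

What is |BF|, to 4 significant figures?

23.02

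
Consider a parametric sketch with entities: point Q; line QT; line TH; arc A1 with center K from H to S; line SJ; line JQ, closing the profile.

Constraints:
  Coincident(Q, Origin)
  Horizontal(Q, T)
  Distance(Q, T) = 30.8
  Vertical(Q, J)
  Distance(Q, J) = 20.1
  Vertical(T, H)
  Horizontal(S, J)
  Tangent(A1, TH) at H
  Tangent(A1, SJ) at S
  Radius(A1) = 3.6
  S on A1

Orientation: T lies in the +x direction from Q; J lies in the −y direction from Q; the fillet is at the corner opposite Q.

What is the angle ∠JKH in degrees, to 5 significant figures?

172.46°

Q is at the origin; Q and T share the same y with |QT| = 30.8 and T on the +x side, so T = (30.800, 0.0000). Q and J share the same x with |QJ| = 20.1 and J on the −y side, so J = (0.0000, -20.100). The virtual corner opposite Q is at (30.800, -20.100). Tangency of A1 to TH means the radius KH is perpendicular to TH and since A1 is tangent to SJ there, KS ⟂ SJ, with radius 3.6, so the center K sits 3.6 in from both sides at K = (27.200, -16.500). That places the tangent points at H = (30.800, -16.500) on TH and S = (27.200, -20.100) on SJ. Then cos ∠JKH = KJ·KH / (|KJ||KH|), giving 172.46°.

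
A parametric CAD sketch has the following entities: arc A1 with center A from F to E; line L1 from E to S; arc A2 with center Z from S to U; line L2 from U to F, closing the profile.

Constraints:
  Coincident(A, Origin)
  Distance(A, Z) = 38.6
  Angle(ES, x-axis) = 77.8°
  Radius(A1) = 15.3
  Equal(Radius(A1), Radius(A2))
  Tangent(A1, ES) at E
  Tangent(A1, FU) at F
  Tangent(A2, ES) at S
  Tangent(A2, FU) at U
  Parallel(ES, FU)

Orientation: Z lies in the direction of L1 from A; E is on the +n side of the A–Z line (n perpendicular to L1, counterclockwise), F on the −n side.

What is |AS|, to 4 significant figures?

41.52

Tangency of A1 to both parallel lines with radius 15.3 puts E and F at A ± 15.3·n: E = (-14.95, 3.233), F = (14.95, -3.233). Equal radii place S and U the same way about Z: S = Z + 15.3·n = (-6.797, 40.96), U = Z − 15.3·n = (23.11, 34.49). Then |AS| = |S − A| = 41.52.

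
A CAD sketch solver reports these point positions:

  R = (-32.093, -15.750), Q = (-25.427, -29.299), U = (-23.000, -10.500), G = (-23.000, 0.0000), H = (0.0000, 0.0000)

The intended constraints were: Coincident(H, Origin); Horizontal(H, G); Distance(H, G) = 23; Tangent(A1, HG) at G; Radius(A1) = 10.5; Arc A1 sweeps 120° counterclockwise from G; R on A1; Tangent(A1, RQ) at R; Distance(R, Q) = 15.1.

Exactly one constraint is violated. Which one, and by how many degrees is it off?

Tangent(A1, RQ) at R — off by 3.80°.

H = (0.00, 0.00) ✓; H.y = 0.00, G.y = 0.00 ✓; |HG| = 23.00 ✓; ∠(UG, GH) = 90.00° ✓; |UG| = 10.50 ✓; bearing(U→R) − bearing(U→G) = 120.0° ✓; |UR| = 10.50 ✓; ∠(UR, RQ) = 93.80° ✗; |RQ| = 15.10 ✓.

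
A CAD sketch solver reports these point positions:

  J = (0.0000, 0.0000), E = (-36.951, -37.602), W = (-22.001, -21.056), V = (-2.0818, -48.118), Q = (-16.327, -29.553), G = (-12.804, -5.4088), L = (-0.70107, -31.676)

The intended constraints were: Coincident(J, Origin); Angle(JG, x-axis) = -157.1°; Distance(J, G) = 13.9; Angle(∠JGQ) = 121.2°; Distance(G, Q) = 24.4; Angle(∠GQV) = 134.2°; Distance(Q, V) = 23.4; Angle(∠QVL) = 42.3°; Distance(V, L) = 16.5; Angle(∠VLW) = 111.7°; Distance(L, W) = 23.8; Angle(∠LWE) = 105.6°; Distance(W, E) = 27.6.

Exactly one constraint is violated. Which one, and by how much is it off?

Distance(W, E) = 27.6 — off by 5.30.

J = (0.00, 0.00) ✓; JG at -157.1° ✓; |JG| = 13.90 ✓; ∠JGQ = 121.2° ✓; |GQ| = 24.40 ✓; ∠GQV = 134.2° ✓; |QV| = 23.40 ✓; ∠QVL = 42.30° ✓; |VL| = 16.50 ✓; ∠VLW = 111.7° ✓; |LW| = 23.80 ✓; ∠LWE = 105.6° ✓; |WE| = 22.30 ✗.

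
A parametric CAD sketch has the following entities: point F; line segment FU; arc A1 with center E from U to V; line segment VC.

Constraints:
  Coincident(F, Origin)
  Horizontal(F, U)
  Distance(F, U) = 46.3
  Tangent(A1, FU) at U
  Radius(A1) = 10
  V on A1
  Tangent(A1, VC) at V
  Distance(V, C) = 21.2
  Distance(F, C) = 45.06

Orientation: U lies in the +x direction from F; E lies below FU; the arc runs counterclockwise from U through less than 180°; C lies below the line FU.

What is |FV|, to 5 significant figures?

37.419

Checks: F = (0.00, 0.00) ✓; |EV| = 10.00 ✓; ∠(EV, VC) = 90.00° ✓; |VC| = 21.20 ✓; |FC| = 45.06 ✓.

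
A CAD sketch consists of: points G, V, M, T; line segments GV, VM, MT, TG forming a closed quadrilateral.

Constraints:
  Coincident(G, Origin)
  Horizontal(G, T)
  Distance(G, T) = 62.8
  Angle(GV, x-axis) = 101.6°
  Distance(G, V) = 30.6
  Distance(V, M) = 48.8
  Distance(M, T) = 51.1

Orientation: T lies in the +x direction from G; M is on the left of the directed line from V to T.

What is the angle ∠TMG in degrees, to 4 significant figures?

67.65°

Checks: |VM| = 48.80 ✓; |MT| = 51.10 ✓.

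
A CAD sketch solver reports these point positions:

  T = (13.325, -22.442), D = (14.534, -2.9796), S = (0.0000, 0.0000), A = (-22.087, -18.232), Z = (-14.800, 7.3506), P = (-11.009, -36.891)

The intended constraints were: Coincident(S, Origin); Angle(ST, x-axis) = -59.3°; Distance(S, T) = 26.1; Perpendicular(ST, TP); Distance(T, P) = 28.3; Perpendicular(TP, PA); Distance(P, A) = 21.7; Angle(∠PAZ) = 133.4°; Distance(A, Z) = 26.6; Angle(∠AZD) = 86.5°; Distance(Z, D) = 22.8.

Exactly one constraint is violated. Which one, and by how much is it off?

Distance(Z, D) = 22.8 — off by 8.30.

S = (0.00, 0.00) ✓; ST at -59.30° ✓; |ST| = 26.10 ✓; ∠(ST, TP) = 90.00° ✓; |TP| = 28.30 ✓; ∠(TP, PA) = 90.00° ✓; |PA| = 21.70 ✓; ∠PAZ = 133.4° ✓; |AZ| = 26.60 ✓; ∠AZD = 86.50° ✓; |ZD| = 31.10 ✗.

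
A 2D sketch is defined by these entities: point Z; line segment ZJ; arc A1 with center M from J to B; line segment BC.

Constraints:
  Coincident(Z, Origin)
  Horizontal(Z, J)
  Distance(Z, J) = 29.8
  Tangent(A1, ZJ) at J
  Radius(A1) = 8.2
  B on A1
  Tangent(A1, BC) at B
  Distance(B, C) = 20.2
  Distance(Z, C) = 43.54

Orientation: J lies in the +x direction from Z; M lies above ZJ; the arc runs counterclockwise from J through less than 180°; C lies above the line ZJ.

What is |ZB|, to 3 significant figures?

39.1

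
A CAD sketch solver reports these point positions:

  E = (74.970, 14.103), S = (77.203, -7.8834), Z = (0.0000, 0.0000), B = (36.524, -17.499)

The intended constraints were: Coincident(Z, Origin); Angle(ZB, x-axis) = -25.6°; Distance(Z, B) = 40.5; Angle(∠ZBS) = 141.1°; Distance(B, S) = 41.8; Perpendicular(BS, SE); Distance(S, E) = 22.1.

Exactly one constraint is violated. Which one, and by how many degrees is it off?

Perpendicular(BS, SE) — off by 7.50°.

Z = (0.00, 0.00) ✓; ZB at -25.60° ✓; |ZB| = 40.50 ✓; ∠ZBS = 141.1° ✓; |BS| = 41.80 ✓; ∠(BS, SE) = 82.50° ✗; |SE| = 22.10 ✓.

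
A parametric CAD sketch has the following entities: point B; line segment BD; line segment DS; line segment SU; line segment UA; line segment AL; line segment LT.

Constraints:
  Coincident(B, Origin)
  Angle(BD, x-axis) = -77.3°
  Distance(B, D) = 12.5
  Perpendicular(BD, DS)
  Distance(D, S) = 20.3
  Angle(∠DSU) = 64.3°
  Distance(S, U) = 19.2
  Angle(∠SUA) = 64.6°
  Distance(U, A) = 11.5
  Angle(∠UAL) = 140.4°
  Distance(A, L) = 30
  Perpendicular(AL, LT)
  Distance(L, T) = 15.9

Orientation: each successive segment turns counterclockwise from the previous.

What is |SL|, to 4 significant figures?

26.44

B is at the origin; BD runs at -77.3° with length 12.5, so D = (2.748, -12.19). BD ⟂ DS, so DS runs at 12.70°; with |DS| = 20.3, S = (22.55, -7.731). ∠DSU = 64.3° gives SU at 128.4° from the x-axis; with |SU| = 19.2, U = (10.63, 7.316). ∠SUA = 64.6° gives UA at -116.2° from the x-axis; with |UA| = 11.5, A = (5.548, -3.003). ∠UAL = 140.4° gives AL at -76.60° from the x-axis; with |AL| = 30.0, L = (12.50, -32.19). Then |SL| = |L − S| = 26.44.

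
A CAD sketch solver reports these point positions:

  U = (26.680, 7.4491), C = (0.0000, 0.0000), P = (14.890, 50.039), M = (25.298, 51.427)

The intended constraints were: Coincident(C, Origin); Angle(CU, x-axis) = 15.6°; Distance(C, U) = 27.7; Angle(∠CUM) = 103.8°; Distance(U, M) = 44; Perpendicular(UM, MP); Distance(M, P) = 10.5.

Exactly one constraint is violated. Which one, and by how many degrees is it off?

Perpendicular(UM, MP) — off by 5.80°.

C = (0.00, 0.00) ✓; CU at 15.60° ✓; |CU| = 27.70 ✓; ∠CUM = 103.8° ✓; |UM| = 44.00 ✓; ∠(UM, MP) = 95.80° ✗; |MP| = 10.50 ✓.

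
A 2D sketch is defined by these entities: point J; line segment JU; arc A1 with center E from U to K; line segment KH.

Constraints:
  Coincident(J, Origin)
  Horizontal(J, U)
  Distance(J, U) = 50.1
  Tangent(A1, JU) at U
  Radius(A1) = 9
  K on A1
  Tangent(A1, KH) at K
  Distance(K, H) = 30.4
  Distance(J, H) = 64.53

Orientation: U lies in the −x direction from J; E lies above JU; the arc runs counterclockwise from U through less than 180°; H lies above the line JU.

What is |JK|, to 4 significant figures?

43.05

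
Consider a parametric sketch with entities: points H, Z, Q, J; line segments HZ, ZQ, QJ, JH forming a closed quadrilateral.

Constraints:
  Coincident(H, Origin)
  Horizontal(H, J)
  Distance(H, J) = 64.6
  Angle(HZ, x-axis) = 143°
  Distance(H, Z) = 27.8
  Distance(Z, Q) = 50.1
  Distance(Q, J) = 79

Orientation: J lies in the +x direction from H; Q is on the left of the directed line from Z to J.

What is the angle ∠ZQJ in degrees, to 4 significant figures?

83.21°

Checks: |ZQ| = 50.10 ✓; |QJ| = 79.00 ✓.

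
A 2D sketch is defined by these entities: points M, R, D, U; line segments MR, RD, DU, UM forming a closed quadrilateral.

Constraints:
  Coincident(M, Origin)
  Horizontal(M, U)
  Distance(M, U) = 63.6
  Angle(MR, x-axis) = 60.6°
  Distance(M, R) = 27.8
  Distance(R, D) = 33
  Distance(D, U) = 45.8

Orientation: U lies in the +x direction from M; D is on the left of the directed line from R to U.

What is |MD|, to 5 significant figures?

58.615

M is at the origin; MU is horizontal with |MU| = 63.6 and U in +x, so U = (63.6, 0). MR runs at 60.6° with |MR| = 27.8, so R = (13.647, 24.220). D is determined by |RD| = 33.0 and |DU| = 45.8 together: it lies at the intersection of circle(R, 33.0) and circle(U, 45.8). With |RU| = 55.515, the foot of the radical line on RU is 18.673 from R and the perpendicular offset is √(33.0² − 18.673²) = 27.209. Taking the left-of-RU solution: D = (42.320, 40.556).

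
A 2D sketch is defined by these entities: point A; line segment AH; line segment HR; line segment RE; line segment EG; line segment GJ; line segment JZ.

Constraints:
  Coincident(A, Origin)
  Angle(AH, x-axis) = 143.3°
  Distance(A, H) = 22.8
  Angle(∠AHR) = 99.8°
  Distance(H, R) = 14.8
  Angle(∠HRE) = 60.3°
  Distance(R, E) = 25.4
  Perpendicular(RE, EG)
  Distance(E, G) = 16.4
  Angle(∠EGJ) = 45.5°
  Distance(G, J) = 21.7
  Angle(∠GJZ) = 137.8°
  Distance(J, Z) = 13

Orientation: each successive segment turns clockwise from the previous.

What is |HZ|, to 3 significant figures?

24.7

A is at the origin; AH runs at 143.3° with length 22.8, so H = (-18.3, 13.6). ∠AHR = 99.8° gives HR at 63.1° from the x-axis; with |HR| = 14.8, R = (-11.6, 26.8). ∠HRE = 60.3° gives RE at -56.6° from the x-axis; with |RE| = 25.4, E = (2.40, 5.62). The perpendicularity gives EG at right angles to RE, so EG runs at -147°; with |EG| = 16.4, G = (-11.3, -3.41). ∠EGJ = 45.5° gives GJ at 78.9° from the x-axis; with |GJ| = 21.7, J = (-7.12, 17.9). ∠GJZ = 137.8° gives JZ at 36.7° from the x-axis; with |JZ| = 13.0, Z = (3.31, 25.7). Then |HZ| = |Z − H| = 24.7.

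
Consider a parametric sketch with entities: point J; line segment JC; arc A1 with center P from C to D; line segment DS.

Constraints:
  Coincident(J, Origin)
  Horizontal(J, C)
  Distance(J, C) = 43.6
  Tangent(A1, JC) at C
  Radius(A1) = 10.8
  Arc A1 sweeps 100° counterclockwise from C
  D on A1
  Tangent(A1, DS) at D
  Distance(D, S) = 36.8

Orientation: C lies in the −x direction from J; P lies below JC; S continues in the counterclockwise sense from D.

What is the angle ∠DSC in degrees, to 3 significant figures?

15.0°

J is at the origin; JC is horizontal with |JC| = 43.6 and C on the −x side, so C = (-43.6, 0.00). A1 meets JC tangentially, so PC is at right angles to JC, so P = C + (0, -10.8) = (-43.6, -10.8). On A1, C sits at bearing 90° from P; a 100° counterclockwise sweep puts D at bearing 190°, so D = P + 10.8·(cos 190°, sin 190°) = (-54.2, -12.7). Since A1 is tangent to DS there, PD ⟂ DS, so DS runs along (−sin 190°, cos 190°); with |DS| = 36.8, S = (-47.8, -48.9). Then cos ∠DSC = SD·SC / (|SD||SC|), giving 15.0°.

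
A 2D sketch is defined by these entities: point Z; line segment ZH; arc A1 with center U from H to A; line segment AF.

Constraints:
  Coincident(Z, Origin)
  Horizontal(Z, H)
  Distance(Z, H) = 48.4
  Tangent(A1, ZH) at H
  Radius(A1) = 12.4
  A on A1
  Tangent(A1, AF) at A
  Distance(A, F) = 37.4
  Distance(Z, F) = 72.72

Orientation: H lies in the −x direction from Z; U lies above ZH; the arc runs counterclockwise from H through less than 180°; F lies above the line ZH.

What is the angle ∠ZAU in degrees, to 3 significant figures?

133°

Checks: ∠(UH, HZ) = 90.00° ✓; |UH| = 12.40 ✓; |UA| = 12.40 ✓; ∠(UA, AF) = 90.00° ✓; |AF| = 37.40 ✓; |ZF| = 72.72 ✓.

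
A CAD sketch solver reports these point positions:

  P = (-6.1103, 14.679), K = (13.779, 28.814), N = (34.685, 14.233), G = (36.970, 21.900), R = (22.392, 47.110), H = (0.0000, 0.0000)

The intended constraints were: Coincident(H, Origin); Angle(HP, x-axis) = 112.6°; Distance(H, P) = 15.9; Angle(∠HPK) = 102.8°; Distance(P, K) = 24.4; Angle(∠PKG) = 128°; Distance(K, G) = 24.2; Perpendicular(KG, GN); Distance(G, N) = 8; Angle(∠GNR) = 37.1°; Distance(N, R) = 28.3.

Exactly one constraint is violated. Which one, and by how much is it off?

Distance(N, R) = 28.3 — off by 6.80.

H = (0.00, 0.00) ✓; HP at 112.6° ✓; |HP| = 15.90 ✓; ∠HPK = 102.8° ✓; |PK| = 24.40 ✓; ∠PKG = 128.0° ✓; |KG| = 24.20 ✓; ∠(KG, GN) = 89.99° ✓; |GN| = 8.000 ✓; ∠GNR = 37.10° ✓; |NR| = 35.10 ✗.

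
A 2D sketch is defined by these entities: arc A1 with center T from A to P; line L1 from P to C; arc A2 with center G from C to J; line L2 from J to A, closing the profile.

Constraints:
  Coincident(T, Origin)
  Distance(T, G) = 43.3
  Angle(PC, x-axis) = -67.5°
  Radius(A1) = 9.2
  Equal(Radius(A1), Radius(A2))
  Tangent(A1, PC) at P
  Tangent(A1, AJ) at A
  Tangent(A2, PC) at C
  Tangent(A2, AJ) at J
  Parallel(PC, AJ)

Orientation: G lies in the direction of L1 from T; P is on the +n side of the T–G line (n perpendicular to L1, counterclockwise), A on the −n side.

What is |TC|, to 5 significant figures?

44.267

The slot axis is L1's direction at -67.5°, so u = (cos -67.5°, sin -67.5°) = (0.38268, -0.92388) and n = (−sin -67.5°, cos -67.5°) = (0.92388, 0.38268). T is at the origin and G lies 43.3 along u from T, so G = 43.3·u = (16.570, -40.004). Tangency of A1 to both parallel lines with radius 9.2 puts P and A at T ± 9.2·n: P = (8.4997, 3.5207), A = (-8.4997, -3.5207). Equal radii place C and J the same way about G: C = G + 9.2·n = (25.070, -36.483), J = G − 9.2·n = (8.0705, -43.525). Then |TC| = |C − T| = 44.267.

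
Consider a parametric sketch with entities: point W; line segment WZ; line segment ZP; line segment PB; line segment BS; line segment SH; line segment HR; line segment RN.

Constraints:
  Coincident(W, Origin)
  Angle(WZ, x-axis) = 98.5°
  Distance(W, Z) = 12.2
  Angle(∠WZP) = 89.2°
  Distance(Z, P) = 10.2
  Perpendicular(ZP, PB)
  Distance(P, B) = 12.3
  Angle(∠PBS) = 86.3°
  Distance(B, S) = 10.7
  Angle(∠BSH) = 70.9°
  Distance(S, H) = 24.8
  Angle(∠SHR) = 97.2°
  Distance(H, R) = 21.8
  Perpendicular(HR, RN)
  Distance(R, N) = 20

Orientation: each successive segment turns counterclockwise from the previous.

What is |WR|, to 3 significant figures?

34.7

W is at the origin; WZ runs at 98.5° with length 12.2, so Z = (-1.80, 12.1). ∠WZP = 89.2° gives ZP at -171° from the x-axis; with |ZP| = 10.2, P = (-11.9, 10.4). ZP is perpendicular to PB, so PB runs at -80.7°; with |PB| = 12.3, B = (-9.88, -1.72). ∠PBS = 86.3° gives BS at 13.0° from the x-axis; with |BS| = 10.7, S = (0.544, 0.686). ∠BSH = 70.9° gives SH at 122° from the x-axis; with |SH| = 24.8, H = (-12.6, 21.7). ∠SHR = 97.2° gives HR at -155° from the x-axis; with |HR| = 21.8, R = (-32.4, 12.5). Then |WR| = |R − W| = 34.7.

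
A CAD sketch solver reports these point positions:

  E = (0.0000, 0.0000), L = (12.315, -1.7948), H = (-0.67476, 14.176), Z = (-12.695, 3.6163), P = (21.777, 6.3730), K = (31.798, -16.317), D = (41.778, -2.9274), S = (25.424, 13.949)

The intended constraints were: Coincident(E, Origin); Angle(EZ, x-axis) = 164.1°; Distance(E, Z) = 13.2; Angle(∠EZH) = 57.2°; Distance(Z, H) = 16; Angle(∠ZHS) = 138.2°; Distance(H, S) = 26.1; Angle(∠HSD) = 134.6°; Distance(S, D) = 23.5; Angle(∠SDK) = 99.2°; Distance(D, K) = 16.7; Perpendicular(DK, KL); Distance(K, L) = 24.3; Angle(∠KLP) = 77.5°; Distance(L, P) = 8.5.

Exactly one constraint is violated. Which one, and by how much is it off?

Distance(L, P) = 8.5 — off by 4.00.

E = (0.00, 0.00) ✓; EZ at 164.1° ✓; |EZ| = 13.20 ✓; ∠EZH = 57.20° ✓; |ZH| = 16.00 ✓; ∠ZHS = 138.2° ✓; |HS| = 26.10 ✓; ∠HSD = 134.6° ✓; |SD| = 23.50 ✓; ∠SDK = 99.20° ✓; |DK| = 16.70 ✓; ∠(DK, KL) = 90.00° ✓; |KL| = 24.30 ✓; ∠KLP = 77.50° ✓; |LP| = 12.50 ✗.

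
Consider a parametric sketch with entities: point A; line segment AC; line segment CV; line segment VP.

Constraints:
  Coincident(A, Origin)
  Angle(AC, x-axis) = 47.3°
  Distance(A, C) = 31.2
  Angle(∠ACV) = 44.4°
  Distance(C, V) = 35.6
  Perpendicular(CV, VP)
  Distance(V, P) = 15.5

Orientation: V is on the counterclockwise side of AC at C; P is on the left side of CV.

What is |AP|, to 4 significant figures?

14.74

A is at the origin; AC runs at 47.3° with length 31.2, so C = 31.2·(cos 47.3°, sin 47.3°) = (21.16, 22.93). ∠ACV = 44.4°, so CV runs at 47.3° + (180° − 44.4°) = 182.9° from the x-axis; with |CV| = 35.6, V = C + 35.6·(cos 182.9°, sin 182.9°) = (-14.40, 21.13). CV is perpendicular to VP; with |VP| = 15.5 on the left of CV, P = V + 15.5·(0.05059, -0.9987) = (-13.61, 5.648). Then |AP| = |P − A| = 14.74.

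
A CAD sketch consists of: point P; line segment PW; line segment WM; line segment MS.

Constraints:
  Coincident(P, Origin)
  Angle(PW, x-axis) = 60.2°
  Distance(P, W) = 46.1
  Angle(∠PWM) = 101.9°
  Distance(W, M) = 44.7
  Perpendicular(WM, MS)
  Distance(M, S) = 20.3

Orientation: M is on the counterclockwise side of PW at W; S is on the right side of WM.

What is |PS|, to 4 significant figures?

84.95

∠PWM = 101.9°, so WM runs at 60.2° + (180° − 101.9°) = 138.3° from the x-axis; with |WM| = 44.7, M = W + 44.7·(cos 138.3°, sin 138.3°) = (-10.46, 69.74). WM is perpendicular to MS; with |MS| = 20.3 on the right of WM, S = M + 20.3·(0.6652, 0.7466) = (3.040, 84.90). Then |PS| = |S − P| = 84.95.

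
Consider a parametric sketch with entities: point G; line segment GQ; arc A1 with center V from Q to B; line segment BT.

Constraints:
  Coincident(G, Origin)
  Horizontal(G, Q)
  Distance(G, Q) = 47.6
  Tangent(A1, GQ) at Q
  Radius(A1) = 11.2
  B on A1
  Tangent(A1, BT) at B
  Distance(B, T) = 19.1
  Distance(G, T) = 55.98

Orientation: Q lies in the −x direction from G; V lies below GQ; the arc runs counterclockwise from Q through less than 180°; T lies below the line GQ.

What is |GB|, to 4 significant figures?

59.33

Checks: ∠(VQ, QG) = 90.00° ✓; |VB| = 11.20 ✓; ∠(VB, BT) = 90.00° ✓; |BT| = 19.10 ✓; |GT| = 55.98 ✓.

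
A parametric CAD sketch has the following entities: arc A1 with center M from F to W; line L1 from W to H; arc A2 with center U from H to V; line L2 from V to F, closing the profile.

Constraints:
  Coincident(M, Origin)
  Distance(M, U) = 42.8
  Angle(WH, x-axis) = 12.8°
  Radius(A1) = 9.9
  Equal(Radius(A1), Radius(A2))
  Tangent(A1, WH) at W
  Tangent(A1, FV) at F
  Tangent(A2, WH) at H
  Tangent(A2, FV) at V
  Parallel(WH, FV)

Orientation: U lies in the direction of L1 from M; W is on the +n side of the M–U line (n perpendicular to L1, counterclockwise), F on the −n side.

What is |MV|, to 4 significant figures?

43.93

Tangency of A1 to both parallel lines with radius 9.9 puts W and F at M ± 9.9·n: W = (-2.193, 9.654), F = (2.193, -9.654). Equal radii place H and V the same way about U: H = U + 9.9·n = (39.54, 19.14), V = U − 9.9·n = (43.93, -0.1717). Then |MV| = |V − M| = 43.93.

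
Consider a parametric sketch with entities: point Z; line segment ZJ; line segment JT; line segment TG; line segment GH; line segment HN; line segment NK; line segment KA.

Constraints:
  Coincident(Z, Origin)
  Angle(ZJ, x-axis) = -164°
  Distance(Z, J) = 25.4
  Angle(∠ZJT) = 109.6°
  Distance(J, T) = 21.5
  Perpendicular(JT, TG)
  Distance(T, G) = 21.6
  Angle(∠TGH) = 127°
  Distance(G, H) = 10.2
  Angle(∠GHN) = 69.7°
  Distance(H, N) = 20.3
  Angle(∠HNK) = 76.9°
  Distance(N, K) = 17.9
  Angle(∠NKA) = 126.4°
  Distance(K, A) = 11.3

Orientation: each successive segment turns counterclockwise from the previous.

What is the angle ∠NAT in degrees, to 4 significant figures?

38.15°

Z is at the origin; ZJ runs at -164.0° with length 25.4, so J = (-24.42, -7.001). ∠ZJT = 109.6° gives JT at -93.60° from the x-axis; with |JT| = 21.5, T = (-25.77, -28.46). JT ⟂ TG, so TG runs at -3.600°; with |TG| = 21.6, G = (-4.209, -29.82). ∠TGH = 127.0° gives GH at 49.40° from the x-axis; with |GH| = 10.2, H = (2.429, -22.07). ∠GHN = 69.7° gives HN at 159.7° from the x-axis; with |HN| = 20.3, N = (-16.61, -15.03). ∠HNK = 76.9° gives NK at -97.20° from the x-axis; with |NK| = 17.9, K = (-18.85, -32.79). ∠NKA = 126.4° gives KA at -43.60° from the x-axis; with |KA| = 11.3, A = (-10.67, -40.58). Then cos ∠NAT = AN·AT / (|AN||AT|), giving 38.15°.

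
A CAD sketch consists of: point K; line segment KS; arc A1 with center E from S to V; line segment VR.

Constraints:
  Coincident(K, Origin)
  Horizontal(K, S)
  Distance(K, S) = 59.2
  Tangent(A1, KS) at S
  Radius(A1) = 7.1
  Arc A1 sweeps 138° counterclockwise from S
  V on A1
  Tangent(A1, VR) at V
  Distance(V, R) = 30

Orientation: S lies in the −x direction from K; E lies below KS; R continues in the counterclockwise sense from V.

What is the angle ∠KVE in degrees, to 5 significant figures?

37.047°

Tangency of A1 to KS means the radius ES is perpendicular to KS, so E = S + (0, -7.1) = (-59.200, -7.1000). On A1, S sits at bearing 90° from E; a 138° counterclockwise sweep puts V at bearing 228°, so V = E + 7.1·(cos 228°, sin 228°) = (-63.951, -12.376). Then cos ∠KVE = VK·VE / (|VK||VE|), giving 37.047°.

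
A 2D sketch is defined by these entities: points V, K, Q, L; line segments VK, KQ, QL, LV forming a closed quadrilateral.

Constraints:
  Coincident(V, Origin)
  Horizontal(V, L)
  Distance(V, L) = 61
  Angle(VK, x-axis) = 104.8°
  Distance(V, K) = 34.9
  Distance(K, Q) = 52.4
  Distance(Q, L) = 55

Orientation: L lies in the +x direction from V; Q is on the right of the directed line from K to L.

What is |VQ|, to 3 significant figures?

17.8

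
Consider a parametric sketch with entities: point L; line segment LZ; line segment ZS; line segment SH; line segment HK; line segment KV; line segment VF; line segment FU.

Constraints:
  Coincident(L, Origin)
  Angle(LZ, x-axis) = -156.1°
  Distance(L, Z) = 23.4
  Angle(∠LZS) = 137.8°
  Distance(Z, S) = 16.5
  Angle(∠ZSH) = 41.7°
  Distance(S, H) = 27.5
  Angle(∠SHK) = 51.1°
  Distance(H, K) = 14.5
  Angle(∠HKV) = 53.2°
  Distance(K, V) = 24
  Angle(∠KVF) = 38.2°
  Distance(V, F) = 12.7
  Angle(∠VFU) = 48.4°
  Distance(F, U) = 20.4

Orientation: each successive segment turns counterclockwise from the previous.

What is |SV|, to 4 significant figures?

17.28

L is at the origin; LZ runs at -156.1° with length 23.4, so Z = (-21.39, -9.480). ∠LZS = 137.8° gives ZS at -113.9° from the x-axis; with |ZS| = 16.5, S = (-28.08, -24.57). ∠ZSH = 41.7° gives SH at 24.40° from the x-axis; with |SH| = 27.5, H = (-3.035, -13.21). ∠SHK = 51.1° gives HK at 153.3° from the x-axis; with |HK| = 14.5, K = (-15.99, -6.690). ∠HKV = 53.2° gives KV at -79.90° from the x-axis; with |KV| = 24.0, V = (-11.78, -30.32). Then |SV| = |V − S| = 17.28.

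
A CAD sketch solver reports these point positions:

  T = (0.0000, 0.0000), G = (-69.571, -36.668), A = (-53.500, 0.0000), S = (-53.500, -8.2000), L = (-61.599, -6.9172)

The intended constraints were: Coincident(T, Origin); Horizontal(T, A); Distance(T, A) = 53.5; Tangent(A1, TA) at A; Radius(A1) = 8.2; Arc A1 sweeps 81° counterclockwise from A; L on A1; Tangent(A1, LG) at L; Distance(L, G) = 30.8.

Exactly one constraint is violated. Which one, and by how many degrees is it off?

Tangent(A1, LG) at L — off by 6.00°.

T = (0.00, 0.00) ✓; T.y = 0.00, A.y = 0.00 ✓; |TA| = 53.50 ✓; ∠(SA, AT) = 90.00° ✓; |SA| = 8.200 ✓; bearing(S→L) − bearing(S→A) = 81.00° ✓; |SL| = 8.200 ✓; ∠(SL, LG) = 96.00° ✗; |LG| = 30.80 ✓.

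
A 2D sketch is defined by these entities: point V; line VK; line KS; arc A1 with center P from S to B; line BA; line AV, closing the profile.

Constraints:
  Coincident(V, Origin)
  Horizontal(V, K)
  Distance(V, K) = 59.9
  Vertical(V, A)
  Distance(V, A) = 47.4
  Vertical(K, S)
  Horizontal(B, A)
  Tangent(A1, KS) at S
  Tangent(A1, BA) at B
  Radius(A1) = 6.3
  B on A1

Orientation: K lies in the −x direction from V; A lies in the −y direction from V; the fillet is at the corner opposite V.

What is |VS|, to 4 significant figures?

72.64

V is at the origin; VK is horizontal with |VK| = 59.9 and K on the −x side, so K = (-59.90, 0.000). VA is vertical with |VA| = 47.4 and A on the −y side, so A = (0.000, -47.40). The virtual corner opposite V is at (-59.90, -47.40). Since A1 is tangent to KS there, PS ⟂ KS and since A1 is tangent to BA there, PB ⟂ BA, with radius 6.3, so the center P sits 6.3 in from both sides at P = (-53.60, -41.10). That places the tangent points at S = (-59.90, -41.10) on KS and B = (-53.60, -47.40) on BA. Then |VS| = |S − V| = 72.64.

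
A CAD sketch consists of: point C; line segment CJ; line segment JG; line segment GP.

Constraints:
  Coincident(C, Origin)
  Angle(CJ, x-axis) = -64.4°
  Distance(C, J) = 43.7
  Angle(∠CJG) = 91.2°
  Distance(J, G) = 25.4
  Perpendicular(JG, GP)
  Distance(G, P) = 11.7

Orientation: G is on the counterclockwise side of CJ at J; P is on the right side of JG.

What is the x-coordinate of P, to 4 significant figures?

46.85

∠CJG = 91.2°, so JG runs at -64.4° + (180° − 91.2°) = 24.40° from the x-axis; with |JG| = 25.4, G = J + 25.4·(cos 24.40°, sin 24.40°) = (42.01, -28.92). JG is perpendicular to GP; with |GP| = 11.7 on the right of JG, P = G + 11.7·(0.4131, -0.9107) = (46.85, -39.57). So P.x = 46.85.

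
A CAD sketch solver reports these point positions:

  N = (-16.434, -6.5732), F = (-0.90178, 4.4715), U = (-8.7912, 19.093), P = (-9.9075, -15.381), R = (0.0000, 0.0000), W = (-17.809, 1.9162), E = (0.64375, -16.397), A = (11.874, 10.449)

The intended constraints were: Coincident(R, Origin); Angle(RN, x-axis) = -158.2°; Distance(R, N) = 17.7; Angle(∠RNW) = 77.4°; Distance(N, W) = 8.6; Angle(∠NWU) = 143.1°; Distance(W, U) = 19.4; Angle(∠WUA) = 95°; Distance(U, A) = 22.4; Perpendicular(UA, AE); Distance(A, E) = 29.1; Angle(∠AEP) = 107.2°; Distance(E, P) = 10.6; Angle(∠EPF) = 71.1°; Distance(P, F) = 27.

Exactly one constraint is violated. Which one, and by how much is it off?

Distance(P, F) = 27 — off by 5.20.

R = (0.00, 0.00) ✓; RN at -158.2° ✓; |RN| = 17.70 ✓; ∠RNW = 77.40° ✓; |NW| = 8.600 ✓; ∠NWU = 143.1° ✓; |WU| = 19.40 ✓; ∠WUA = 95.00° ✓; |UA| = 22.40 ✓; ∠(UA, AE) = 90.00° ✓; |AE| = 29.10 ✓; ∠AEP = 107.2° ✓; |EP| = 10.60 ✓; ∠EPF = 71.10° ✓; |PF| = 21.80 ✗.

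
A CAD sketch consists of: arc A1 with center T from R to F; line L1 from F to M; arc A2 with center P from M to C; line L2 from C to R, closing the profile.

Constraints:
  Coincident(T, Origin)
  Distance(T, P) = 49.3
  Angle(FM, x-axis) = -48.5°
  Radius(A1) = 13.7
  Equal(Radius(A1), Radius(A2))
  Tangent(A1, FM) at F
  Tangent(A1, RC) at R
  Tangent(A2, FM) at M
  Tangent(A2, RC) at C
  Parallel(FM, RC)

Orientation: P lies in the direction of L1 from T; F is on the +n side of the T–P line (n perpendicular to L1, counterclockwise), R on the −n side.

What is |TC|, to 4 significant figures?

51.17

Tangency of A1 to both parallel lines with radius 13.7 puts F and R at T ± 13.7·n: F = (10.26, 9.078), R = (-10.26, -9.078). Equal radii place M and C the same way about P: M = P + 13.7·n = (42.93, -27.85), C = P − 13.7·n = (22.41, -46.00). Then |TC| = |C − T| = 51.17.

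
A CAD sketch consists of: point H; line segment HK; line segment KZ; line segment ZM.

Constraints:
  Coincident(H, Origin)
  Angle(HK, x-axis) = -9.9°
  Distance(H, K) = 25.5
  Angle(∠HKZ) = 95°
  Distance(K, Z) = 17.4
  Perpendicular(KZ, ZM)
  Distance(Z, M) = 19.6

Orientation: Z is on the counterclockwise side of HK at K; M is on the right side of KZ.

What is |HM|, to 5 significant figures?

49.095

H is at the origin; HK runs at -9.9° with length 25.5, so K = 25.5·(cos -9.9°, sin -9.9°) = (25.120, -4.3842). ∠HKZ = 95.0°, so KZ runs at -9.9° + (180° − 95.0°) = 75.100° from the x-axis; with |KZ| = 17.4, Z = K + 17.4·(cos 75.100°, sin 75.100°) = (29.594, 12.431). KZ ⟂ ZM; with |ZM| = 19.6 on the right of KZ, M = Z + 19.6·(0.96638, -0.25713) = (48.535, 7.3909). Then |HM| = |M − H| = 49.095.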